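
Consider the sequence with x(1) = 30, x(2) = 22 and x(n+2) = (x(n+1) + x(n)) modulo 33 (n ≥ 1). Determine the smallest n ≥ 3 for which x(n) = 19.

3

x(1) = 30, x(2) = 22, x(3) = 19, x(4) = 8, x(5) = 27, x(6) = 2, x(7) = 29, x(8) = 31, x(9) = 27, x(10) = 25, x(11) = 19, x(12) = 11, x(13) = 30, x(14) = 8, x(15) = 5, x(16) = 13, x(17) = 18, x(18) = 31, x(19) = 16, x(20) = 14, x(21) = 30, x(22) = 11, x(23) = 8, x(24) = 19, x(25) = 27, x(26) = 13, x(27) = 7, x(28) = 20, x(29) = 27, x(30) = 14, x(31) = 8, x(32) = 22, x(33) = 30, x(34) = 19, x(35) = 16, x(36) = 2, x(37) = 18, x(38) = 20, x(39) = 5, x(40) = 25, x(41) = 30, x(42) = 22.
The sequence repeats with period 40.
The value 19 first appears (with n ≥ 3) at x(3).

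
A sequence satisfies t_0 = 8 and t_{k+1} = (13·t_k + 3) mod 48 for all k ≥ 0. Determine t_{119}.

17

t_0 = 8, t_1 = 11, t_2 = 2, t_3 = 29, t_4 = 44, t_5 = 47, t_6 = 38, t_7 = 17, t_8 = 32, t_9 = 35, t_{10} = 26, t_{11} = 5, t_{12} = 20, t_{13} = 23, t_{14} = 14, t_{15} = 41, t_{16} = 8.
Since t_{16} = t_0 = 8, the sequence is periodic with period 16.
(119 - 0) mod 16 = 7, so t_{119} = t_7 = 17.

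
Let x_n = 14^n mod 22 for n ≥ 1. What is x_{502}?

Computing terms: x_1 = 14; x_2 = 20; x_3 = 16; x_4 = 4; x_5 = 12; x_6 = 14.
Since x_6 = x_1 = 14, the sequence is periodic with period 5.
So x_{502} = x_{1 + ((502-1) mod 5)} = x_2 = 20.

20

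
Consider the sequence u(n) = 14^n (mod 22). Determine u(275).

Computing terms: u(0) = 1,  u(1) = 14,  u(2) = 20,  u(3) = 16,  u(4) = 4,  u(5) = 12,  u(6) = 14.
Since u(6) = u(1) = 14, the sequence is eventually periodic: after a pre-period of length 1 it cycles with period 5.
For n ≥ 1, u(n) depends only on (n - 1) mod 5. (275 - 1) mod 5 = 4, so u(275) = u(5) = 12.

12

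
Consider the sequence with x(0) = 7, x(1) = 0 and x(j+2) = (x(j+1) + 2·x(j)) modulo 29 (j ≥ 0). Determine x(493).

Listing terms: x(0) = 7,  x(1) = 0,  x(2) = 14,  x(3) = 14,  x(4) = 13,  x(5) = 12,  x(6) = 9,  x(7) = 4,  x(8) = 22,  x(9) = 1,  x(10) = 16,  x(11) = 18,  x(12) = 21,  x(13) = 28,  x(14) = 12,  x(15) = 10,  x(16) = 5,  x(17) = 25,  x(18) = 6,  x(19) = 27,  x(20) = 10,  x(21) = 6,  x(22) = 26,  x(23) = 9,  x(24) = 3,  x(25) = 21,  x(26) = 27,  x(27) = 11,  x(28) = 7,  x(29) = 0.
Since (x(28), x(29)) = (x(0), x(1)) = (7, 0) (two consecutive terms determine the rest), the sequence is periodic with period 28.
(493 - 0) mod 28 = 17, so x(493) = x(17) = 25.

25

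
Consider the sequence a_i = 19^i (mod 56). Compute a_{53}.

3

Computing terms: a_0 = 1, a_1 = 19, a_2 = 25, a_3 = 27, a_4 = 9, a_5 = 3, a_6 = 1.
Since a_6 = a_0 = 1, the sequence is periodic with period 6.
(53 - 0) mod 6 = 5, so a_{53} = a_5 = 3.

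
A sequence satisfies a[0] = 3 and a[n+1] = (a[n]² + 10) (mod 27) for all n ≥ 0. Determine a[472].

Listing terms: a[0] = 3,  a[1] = 19,  a[2] = 20,  a[3] = 5,  a[4] = 8,  a[5] = 20.
Since a[5] = a[2] = 20, the sequence is eventually periodic: after a pre-period of length 2 it cycles with period 3.
For n ≥ 2, a[n] depends only on (n - 2) mod 3. (472 - 2) mod 3 = 2, so a[472] = a[4] = 8.

8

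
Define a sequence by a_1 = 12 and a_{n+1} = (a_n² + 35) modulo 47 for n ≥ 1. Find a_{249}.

2

Listing terms: a_1 = 12, a_2 = 38, a_3 = 22, a_4 = 2, a_5 = 39, a_6 = 5, a_7 = 13, a_8 = 16, a_9 = 9, a_{10} = 22.
Since a_{10} = a_3 = 22, the sequence is eventually periodic: after a pre-period of length 2 it cycles with period 7.
For n ≥ 3, a_n depends only on (n - 3) mod 7. (249 - 3) mod 7 = 1, so a_{249} = a_4 = 2.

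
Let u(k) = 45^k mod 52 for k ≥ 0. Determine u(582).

25

u(0) = 1,  u(1) = 45,  u(2) = 49,  u(3) = 21,  u(4) = 9,  u(5) = 41,  u(6) = 25,  u(7) = 33,  u(8) = 29,  u(9) = 5,  u(10) = 17,  u(11) = 37,  u(12) = 1.
Since u(12) = u(0) = 1, the sequence is periodic with period 12.
(582 - 0) mod 12 = 6, so u(582) = u(6) = 25.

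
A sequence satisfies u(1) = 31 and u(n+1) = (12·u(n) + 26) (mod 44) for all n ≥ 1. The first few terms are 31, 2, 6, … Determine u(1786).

Listing terms: u(1) = 31; u(2) = 2; u(3) = 6; u(4) = 10; u(5) = 14; u(6) = 18; u(7) = 22; u(8) = 26; u(9) = 30; u(10) = 34; u(11) = 38; u(12) = 42; u(13) = 2.
Since u(13) = u(2) = 2, the sequence is eventually periodic: after a pre-period of length 1 it cycles with period 11.
For n ≥ 2, u(n) depends only on (n - 2) mod 11. (1786 - 2) mod 11 = 2, so u(1786) = u(4) = 10.

10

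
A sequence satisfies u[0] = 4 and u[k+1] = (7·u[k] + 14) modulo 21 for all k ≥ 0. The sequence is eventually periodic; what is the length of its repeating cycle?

We have u[0] = 4, u[1] = 0, u[2] = 14, u[3] = 7, u[4] = 0.
Since u[4] = u[1] = 0, the sequence is eventually periodic: after a pre-period of length 1 it cycles with period 3.

3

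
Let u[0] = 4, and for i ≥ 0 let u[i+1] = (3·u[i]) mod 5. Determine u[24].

u[0] = 4, u[1] = 2, u[2] = 1, u[3] = 3, u[4] = 4.
The sequence repeats with period 4.
So u[24] = u[0 + ((24-0) mod 4)] = u[0] = 4.

4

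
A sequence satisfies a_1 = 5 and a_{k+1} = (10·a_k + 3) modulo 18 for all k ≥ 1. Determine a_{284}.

17

a_1 = 5, a_2 = 17, a_3 = 11, a_4 = 5.
Since a_4 = a_1 = 5, the sequence is periodic with period 3.
So a_{284} = a_{1 + ((284-1) mod 3)} = a_2 = 17.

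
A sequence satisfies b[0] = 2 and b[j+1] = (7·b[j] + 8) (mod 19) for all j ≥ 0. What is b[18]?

We have b[0] = 2; b[1] = 3; b[2] = 10; b[3] = 2.
The sequence repeats with period 3.
So b[18] = b[0 + ((18-0) mod 3)] = b[0] = 2.

2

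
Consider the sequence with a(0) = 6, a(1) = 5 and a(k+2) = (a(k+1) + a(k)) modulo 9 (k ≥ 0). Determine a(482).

2

We have a(0) = 6,  a(1) = 5,  a(2) = 2,  a(3) = 7,  a(4) = 0,  a(5) = 7,  a(6) = 7,  a(7) = 5,  a(8) = 3,  a(9) = 8,  a(10) = 2,  a(11) = 1,  a(12) = 3,  a(13) = 4,  a(14) = 7,  a(15) = 2,  a(16) = 0,  a(17) = 2,  a(18) = 2,  a(19) = 4,  a(20) = 6,  a(21) = 1,  a(22) = 7,  a(23) = 8,  a(24) = 6,  a(25) = 5.
Since (a(24), a(25)) = (a(0), a(1)) = (6, 5) (two consecutive terms determine the rest), the sequence is periodic with period 24.
So a(482) = a(0 + ((482-0) mod 24)) = a(2) = 2.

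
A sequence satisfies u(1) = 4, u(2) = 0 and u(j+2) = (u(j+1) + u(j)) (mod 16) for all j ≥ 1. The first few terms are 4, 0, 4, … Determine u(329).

8

Listing terms: u(1) = 4, u(2) = 0, u(3) = 4, u(4) = 4, u(5) = 8, u(6) = 12, u(7) = 4, u(8) = 0.
The sequence repeats with period 6.
So u(329) = u(1 + ((329-1) mod 6)) = u(5) = 8.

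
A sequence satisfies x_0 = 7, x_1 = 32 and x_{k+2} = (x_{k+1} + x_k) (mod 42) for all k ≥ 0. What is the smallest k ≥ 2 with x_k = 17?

9

Computing terms: x_0 = 7; x_1 = 32; x_2 = 39; x_3 = 29; x_4 = 26; x_5 = 13; x_6 = 39; x_7 = 10; x_8 = 7; x_9 = 17; x_{10} = 24; x_{11} = 41; x_{12} = 23; x_{13} = 22; x_{14} = 3; x_{15} = 25; x_{16} = 28; x_{17} = 11; x_{18} = 39; x_{19} = 8; x_{20} = 5; x_{21} = 13; x_{22} = 18; x_{23} = 31; x_{24} = 7; x_{25} = 38; x_{26} = 3; x_{27} = 41; x_{28} = 2; x_{29} = 1; x_{30} = 3; x_{31} = 4; x_{32} = 7; x_{33} = 11; x_{34} = 18; x_{35} = 29; x_{36} = 5; x_{37} = 34; x_{38} = 39; x_{39} = 31; x_{40} = 28; x_{41} = 17; x_{42} = 3; x_{43} = 20; x_{44} = 23; x_{45} = 1; x_{46} = 24; x_{47} = 25; x_{48} = 7; x_{49} = 32.
The sequence repeats with period 48.
The value 17 first appears (with k ≥ 2) at x_9.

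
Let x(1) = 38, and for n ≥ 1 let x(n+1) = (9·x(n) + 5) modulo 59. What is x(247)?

Computing terms: x(1) = 38; x(2) = 52; x(3) = 1; x(4) = 14; x(5) = 13; x(6) = 4; x(7) = 41; x(8) = 20; x(9) = 8; x(10) = 18; x(11) = 49; x(12) = 33; x(13) = 7; x(14) = 9; x(15) = 27; x(16) = 12; x(17) = 54; x(18) = 19; x(19) = 58; x(20) = 55; x(21) = 28; x(22) = 21; x(23) = 17; x(24) = 40; x(25) = 11; x(26) = 45; x(27) = 56; x(28) = 37; x(29) = 43; x(30) = 38.
The sequence repeats with period 29.
(247 - 1) mod 29 = 14, so x(247) = x(15) = 27.

27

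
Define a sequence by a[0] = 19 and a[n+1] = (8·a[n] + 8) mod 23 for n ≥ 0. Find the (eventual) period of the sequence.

11

Listing terms: a[0] = 19; a[1] = 22; a[2] = 0; a[3] = 8; a[4] = 3; a[5] = 9; a[6] = 11; a[7] = 4; a[8] = 17; a[9] = 6; a[10] = 10; a[11] = 19.
Since a[11] = a[0] = 19, the sequence is periodic with period 11.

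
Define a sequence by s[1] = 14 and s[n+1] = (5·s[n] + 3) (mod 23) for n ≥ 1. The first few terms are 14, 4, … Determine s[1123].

Computing terms: s[1] = 14,  s[2] = 4,  s[3] = 0,  s[4] = 3,  s[5] = 18,  s[6] = 1,  s[7] = 8,  s[8] = 20,  s[9] = 11,  s[10] = 12,  s[11] = 17,  s[12] = 19,  s[13] = 6,  s[14] = 10,  s[15] = 7,  s[16] = 15,  s[17] = 9,  s[18] = 2,  s[19] = 13,  s[20] = 22,  s[21] = 21,  s[22] = 16,  s[23] = 14.
Since s[23] = s[1] = 14, the sequence is periodic with period 22.
So s[1123] = s[1 + ((1123-1) mod 22)] = s[1] = 14.

14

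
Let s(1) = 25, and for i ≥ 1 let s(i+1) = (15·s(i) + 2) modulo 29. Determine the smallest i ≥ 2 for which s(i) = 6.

17

s(1) = 25, s(2) = 0, s(3) = 2, s(4) = 3, s(5) = 18, s(6) = 11, s(7) = 22, s(8) = 13, s(9) = 23, s(10) = 28, s(11) = 16, s(12) = 10, s(13) = 7, s(14) = 20, s(15) = 12, s(16) = 8, s(17) = 6, s(18) = 5, s(19) = 19, s(20) = 26, s(21) = 15, s(22) = 24, s(23) = 14, s(24) = 9, s(25) = 21, s(26) = 27, s(27) = 1, s(28) = 17, s(29) = 25.
The sequence repeats with period 28.
The value 6 first appears (with i ≥ 2) at s(17).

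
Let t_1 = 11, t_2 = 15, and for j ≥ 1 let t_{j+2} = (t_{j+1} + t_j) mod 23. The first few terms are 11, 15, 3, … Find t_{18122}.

8

Computing terms: t_1 = 11, t_2 = 15, t_3 = 3, t_4 = 18, t_5 = 21, t_6 = 16, t_7 = 14, t_8 = 7, t_9 = 21, t_{10} = 5, t_{11} = 3, t_{12} = 8, t_{13} = 11, t_{14} = 19, t_{15} = 7, t_{16} = 3, t_{17} = 10, t_{18} = 13, t_{19} = 0, t_{20} = 13, t_{21} = 13, t_{22} = 3, t_{23} = 16, t_{24} = 19, t_{25} = 12, t_{26} = 8, t_{27} = 20, t_{28} = 5, t_{29} = 2, t_{30} = 7, t_{31} = 9, t_{32} = 16, t_{33} = 2, t_{34} = 18, t_{35} = 20, t_{36} = 15, t_{37} = 12, t_{38} = 4, t_{39} = 16, t_{40} = 20, t_{41} = 13, t_{42} = 10, t_{43} = 0, t_{44} = 10, t_{45} = 10, t_{46} = 20, t_{47} = 7, t_{48} = 4, t_{49} = 11, t_{50} = 15.
Since (t_{49}, t_{50}) = (t_1, t_2) = (11, 15) (two consecutive terms determine the rest), the sequence is periodic with period 48.
So t_{18122} = t_{1 + ((18122-1) mod 48)} = t_{26} = 8.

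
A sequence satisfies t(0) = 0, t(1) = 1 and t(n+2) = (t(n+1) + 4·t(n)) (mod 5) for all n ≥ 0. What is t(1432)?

4

t(0) = 0,  t(1) = 1,  t(2) = 1,  t(3) = 0,  t(4) = 4,  t(5) = 4,  t(6) = 0,  t(7) = 1.
The sequence repeats with period 6.
So t(1432) = t(0 + ((1432-0) mod 6)) = t(4) = 4.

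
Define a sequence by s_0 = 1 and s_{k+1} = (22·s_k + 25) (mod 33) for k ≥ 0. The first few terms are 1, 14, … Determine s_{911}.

Computing terms: s_0 = 1; s_1 = 14; s_2 = 3; s_3 = 25; s_4 = 14.
Since s_4 = s_1 = 14, the sequence is eventually periodic: after a pre-period of length 1 it cycles with period 3.
For k ≥ 1, s_k depends only on (k - 1) mod 3. (911 - 1) mod 3 = 1, so s_{911} = s_2 = 3.

3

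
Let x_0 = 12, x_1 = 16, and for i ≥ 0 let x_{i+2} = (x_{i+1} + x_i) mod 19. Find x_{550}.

15

We have x_0 = 12; x_1 = 16; x_2 = 9; x_3 = 6; x_4 = 15; x_5 = 2; x_6 = 17; x_7 = 0; x_8 = 17; x_9 = 17; x_{10} = 15; x_{11} = 13; x_{12} = 9; x_{13} = 3; x_{14} = 12; x_{15} = 15; x_{16} = 8; x_{17} = 4; x_{18} = 12; x_{19} = 16.
The sequence repeats with period 18.
So x_{550} = x_{0 + ((550-0) mod 18)} = x_{10} = 15.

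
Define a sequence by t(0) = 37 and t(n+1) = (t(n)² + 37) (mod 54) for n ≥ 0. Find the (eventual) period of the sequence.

Computing terms: t(0) = 37,  t(1) = 2,  t(2) = 41,  t(3) = 44,  t(4) = 29,  t(5) = 14,  t(6) = 17,  t(7) = 2.
Since t(7) = t(1) = 2, the sequence is eventually periodic: after a pre-period of length 1 it cycles with period 6.

6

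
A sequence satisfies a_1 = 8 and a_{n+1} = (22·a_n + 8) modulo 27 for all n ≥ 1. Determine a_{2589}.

We have a_1 = 8; a_2 = 22; a_3 = 6; a_4 = 5; a_5 = 10; a_6 = 12; a_7 = 2; a_8 = 25; a_9 = 18; a_{10} = 26; a_{11} = 13; a_{12} = 24; a_{13} = 23; a_{14} = 1; a_{15} = 3; a_{16} = 20; a_{17} = 16; a_{18} = 9; a_{19} = 17; a_{20} = 4; a_{21} = 15; a_{22} = 14; a_{23} = 19; a_{24} = 21; a_{25} = 11; a_{26} = 7; a_{27} = 0; a_{28} = 8.
Since a_{28} = a_1 = 8, the sequence is periodic with period 27.
(2589 - 1) mod 27 = 23, so a_{2589} = a_{24} = 21.

21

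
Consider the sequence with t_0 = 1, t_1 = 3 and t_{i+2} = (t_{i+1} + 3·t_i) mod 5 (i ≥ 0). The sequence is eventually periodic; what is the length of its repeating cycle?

24

t_0 = 1, t_1 = 3, t_2 = 1, t_3 = 0, t_4 = 3, t_5 = 3, t_6 = 2, t_7 = 1, t_8 = 2, t_9 = 0, t_{10} = 1, t_{11} = 1, t_{12} = 4, t_{13} = 2, t_{14} = 4, t_{15} = 0, t_{16} = 2, t_{17} = 2, t_{18} = 3, t_{19} = 4, t_{20} = 3, t_{21} = 0, t_{22} = 4, t_{23} = 4, t_{24} = 1, t_{25} = 3.
The sequence repeats with period 24.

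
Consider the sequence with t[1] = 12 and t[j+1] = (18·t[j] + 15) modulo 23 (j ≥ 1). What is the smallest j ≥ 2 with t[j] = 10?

3

Computing terms: t[1] = 12; t[2] = 1; t[3] = 10; t[4] = 11; t[5] = 6; t[6] = 8; t[7] = 21; t[8] = 2; t[9] = 5; t[10] = 13; t[11] = 19; t[12] = 12.
The sequence repeats with period 11.
The value 10 first appears (with j ≥ 2) at t[3].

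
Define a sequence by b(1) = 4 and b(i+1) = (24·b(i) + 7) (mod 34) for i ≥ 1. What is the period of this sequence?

16

Listing terms: b(1) = 4,  b(2) = 1,  b(3) = 31,  b(4) = 3,  b(5) = 11,  b(6) = 33,  b(7) = 17,  b(8) = 7,  b(9) = 5,  b(10) = 25,  b(11) = 29,  b(12) = 23,  b(13) = 15,  b(14) = 27,  b(15) = 9,  b(16) = 19,  b(17) = 21,  b(18) = 1.
Since b(18) = b(2) = 1, the sequence is eventually periodic: after a pre-period of length 1 it cycles with period 16.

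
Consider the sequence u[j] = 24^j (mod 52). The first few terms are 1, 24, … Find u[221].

20

Listing terms: u[0] = 1, u[1] = 24, u[2] = 4, u[3] = 44, u[4] = 16, u[5] = 20, u[6] = 12, u[7] = 28, u[8] = 48, u[9] = 8, u[10] = 36, u[11] = 32, u[12] = 40, u[13] = 24.
Since u[13] = u[1] = 24, the sequence is eventually periodic: after a pre-period of length 1 it cycles with period 12.
For j ≥ 1, u[j] depends only on (j - 1) mod 12. (221 - 1) mod 12 = 4, so u[221] = u[5] = 20.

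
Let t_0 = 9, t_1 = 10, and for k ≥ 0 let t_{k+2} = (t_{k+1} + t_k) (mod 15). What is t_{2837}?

We have t_0 = 9, t_1 = 10, t_2 = 4, t_3 = 14, t_4 = 3, t_5 = 2, t_6 = 5, t_7 = 7, t_8 = 12, t_9 = 4, t_{10} = 1, t_{11} = 5, t_{12} = 6, t_{13} = 11, t_{14} = 2, t_{15} = 13, t_{16} = 0, t_{17} = 13, t_{18} = 13, t_{19} = 11, t_{20} = 9, t_{21} = 5, t_{22} = 14, t_{23} = 4, t_{24} = 3, t_{25} = 7, t_{26} = 10, t_{27} = 2, t_{28} = 12, t_{29} = 14, t_{30} = 11, t_{31} = 10, t_{32} = 6, t_{33} = 1, t_{34} = 7, t_{35} = 8, t_{36} = 0, t_{37} = 8, t_{38} = 8, t_{39} = 1, t_{40} = 9, t_{41} = 10.
The sequence repeats with period 40.
(2837 - 0) mod 40 = 37, so t_{2837} = t_{37} = 8.

8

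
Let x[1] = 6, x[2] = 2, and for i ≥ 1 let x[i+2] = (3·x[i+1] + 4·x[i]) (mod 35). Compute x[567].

Listing terms: x[1] = 6; x[2] = 2; x[3] = 30; x[4] = 28; x[5] = 29; x[6] = 24; x[7] = 13; x[8] = 30; x[9] = 2; x[10] = 21; x[11] = 1; x[12] = 17; x[13] = 20; x[14] = 23; x[15] = 9; x[16] = 14; x[17] = 8; x[18] = 10; x[19] = 27; x[20] = 16; x[21] = 16; x[22] = 7; x[23] = 15; x[24] = 3; x[25] = 34; x[26] = 9; x[27] = 23; x[28] = 0; x[29] = 22; x[30] = 31; x[31] = 6; x[32] = 2.
The sequence repeats with period 30.
So x[567] = x[1 + ((567-1) mod 30)] = x[27] = 23.

23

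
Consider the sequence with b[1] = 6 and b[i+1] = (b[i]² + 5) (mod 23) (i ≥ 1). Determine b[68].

Computing terms: b[1] = 6; b[2] = 18; b[3] = 7; b[4] = 8; b[5] = 0; b[6] = 5; b[7] = 7.
Since b[7] = b[3] = 7, the sequence is eventually periodic: after a pre-period of length 2 it cycles with period 4.
For i ≥ 3, b[i] depends only on (i - 3) mod 4. (68 - 3) mod 4 = 1, so b[68] = b[4] = 8.

8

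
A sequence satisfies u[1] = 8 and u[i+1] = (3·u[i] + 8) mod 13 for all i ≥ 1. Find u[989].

u[1] = 8,  u[2] = 6,  u[3] = 0,  u[4] = 8.
The sequence repeats with period 3.
(989 - 1) mod 3 = 1, so u[989] = u[2] = 6.

6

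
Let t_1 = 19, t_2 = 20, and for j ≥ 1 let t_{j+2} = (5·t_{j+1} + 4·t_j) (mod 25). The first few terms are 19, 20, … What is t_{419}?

11

Listing terms: t_1 = 19; t_2 = 20; t_3 = 1; t_4 = 10; t_5 = 4; t_6 = 10; t_7 = 16; t_8 = 20; t_9 = 14; t_{10} = 0; t_{11} = 6; t_{12} = 5; t_{13} = 24; t_{14} = 15; t_{15} = 21; t_{16} = 15; t_{17} = 9; t_{18} = 5; t_{19} = 11; t_{20} = 0; t_{21} = 19; t_{22} = 20.
The sequence repeats with period 20.
So t_{419} = t_{1 + ((419-1) mod 20)} = t_{19} = 11.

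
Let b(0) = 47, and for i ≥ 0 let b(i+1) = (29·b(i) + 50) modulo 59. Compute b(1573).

30

Computing terms: b(0) = 47, b(1) = 56, b(2) = 22, b(3) = 39, b(4) = 1, b(5) = 20, b(6) = 40, b(7) = 30, b(8) = 35, b(9) = 3, b(10) = 19, b(11) = 11, b(12) = 15, b(13) = 13, b(14) = 14, b(15) = 43, b(16) = 58, b(17) = 21, b(18) = 10, b(19) = 45, b(20) = 57, b(21) = 51, b(22) = 54, b(23) = 23, b(24) = 9, b(25) = 16, b(26) = 42, b(27) = 29, b(28) = 6, b(29) = 47.
The sequence repeats with period 29.
So b(1573) = b(0 + ((1573-0) mod 29)) = b(7) = 30.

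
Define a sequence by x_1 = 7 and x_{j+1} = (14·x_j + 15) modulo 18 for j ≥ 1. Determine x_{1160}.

5

We have x_1 = 7; x_2 = 5; x_3 = 13; x_4 = 17; x_5 = 1; x_6 = 11; x_7 = 7.
Since x_7 = x_1 = 7, the sequence is periodic with period 6.
(1160 - 1) mod 6 = 1, so x_{1160} = x_2 = 5.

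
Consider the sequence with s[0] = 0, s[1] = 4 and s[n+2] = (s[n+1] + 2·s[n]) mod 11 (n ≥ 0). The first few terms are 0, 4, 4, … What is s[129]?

s[0] = 0; s[1] = 4; s[2] = 4; s[3] = 1; s[4] = 9; s[5] = 0; s[6] = 7; s[7] = 7; s[8] = 10; s[9] = 2; s[10] = 0; s[11] = 4.
The sequence repeats with period 10.
So s[129] = s[0 + ((129-0) mod 10)] = s[9] = 2.

2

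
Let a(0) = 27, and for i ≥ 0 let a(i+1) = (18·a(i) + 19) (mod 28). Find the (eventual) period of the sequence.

3

Listing terms: a(0) = 27, a(1) = 1, a(2) = 9, a(3) = 13, a(4) = 1.
Since a(4) = a(1) = 1, the sequence is eventually periodic: after a pre-period of length 1 it cycles with period 3.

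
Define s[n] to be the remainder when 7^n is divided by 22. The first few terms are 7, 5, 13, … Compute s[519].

Listing terms: s[1] = 7,  s[2] = 5,  s[3] = 13,  s[4] = 3,  s[5] = 21,  s[6] = 15,  s[7] = 17,  s[8] = 9,  s[9] = 19,  s[10] = 1,  s[11] = 7.
Since s[11] = s[1] = 7, the sequence is periodic with period 10.
So s[519] = s[1 + ((519-1) mod 10)] = s[9] = 19.

19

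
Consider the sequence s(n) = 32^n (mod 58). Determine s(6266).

22

s(0) = 1; s(1) = 32; s(2) = 38; s(3) = 56; s(4) = 52; s(5) = 40; s(6) = 4; s(7) = 12; s(8) = 36; s(9) = 50; s(10) = 34; s(11) = 44; s(12) = 16; s(13) = 48; s(14) = 28; s(15) = 26; s(16) = 20; s(17) = 2; s(18) = 6; s(19) = 18; s(20) = 54; s(21) = 46; s(22) = 22; s(23) = 8; s(24) = 24; s(25) = 14; s(26) = 42; s(27) = 10; s(28) = 30; s(29) = 32.
Since s(29) = s(1) = 32, the sequence is eventually periodic: after a pre-period of length 1 it cycles with period 28.
For n ≥ 1, s(n) depends only on (n - 1) mod 28. (6266 - 1) mod 28 = 21, so s(6266) = s(22) = 22.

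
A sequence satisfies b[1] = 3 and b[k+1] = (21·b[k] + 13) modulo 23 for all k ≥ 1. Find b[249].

11

b[1] = 3; b[2] = 7; b[3] = 22; b[4] = 15; b[5] = 6; b[6] = 1; b[7] = 11; b[8] = 14; b[9] = 8; b[10] = 20; b[11] = 19; b[12] = 21; b[13] = 17; b[14] = 2; b[15] = 9; b[16] = 18; b[17] = 0; b[18] = 13; b[19] = 10; b[20] = 16; b[21] = 4; b[22] = 5; b[23] = 3.
Since b[23] = b[1] = 3, the sequence is periodic with period 22.
(249 - 1) mod 22 = 6, so b[249] = b[7] = 11.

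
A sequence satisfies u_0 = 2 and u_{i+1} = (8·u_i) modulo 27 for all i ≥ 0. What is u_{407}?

7

Listing terms: u_0 = 2; u_1 = 16; u_2 = 20; u_3 = 25; u_4 = 11; u_5 = 7; u_6 = 2.
The sequence repeats with period 6.
(407 - 0) mod 6 = 5, so u_{407} = u_5 = 7.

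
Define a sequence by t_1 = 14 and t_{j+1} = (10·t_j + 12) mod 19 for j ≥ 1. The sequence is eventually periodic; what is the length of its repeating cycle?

18

t_1 = 14; t_2 = 0; t_3 = 12; t_4 = 18; t_5 = 2; t_6 = 13; t_7 = 9; t_8 = 7; t_9 = 6; t_{10} = 15; t_{11} = 10; t_{12} = 17; t_{13} = 11; t_{14} = 8; t_{15} = 16; t_{16} = 1; t_{17} = 3; t_{18} = 4; t_{19} = 14.
The sequence repeats with period 18.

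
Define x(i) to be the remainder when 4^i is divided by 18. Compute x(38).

Computing terms: x(1) = 4, x(2) = 16, x(3) = 10, x(4) = 4.
Since x(4) = x(1) = 4, the sequence is periodic with period 3.
So x(38) = x(1 + ((38-1) mod 3)) = x(2) = 16.

16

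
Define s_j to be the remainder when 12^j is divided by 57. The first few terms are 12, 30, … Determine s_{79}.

12

We have s_1 = 12,  s_2 = 30,  s_3 = 18,  s_4 = 45,  s_5 = 27,  s_6 = 39,  s_7 = 12.
Since s_7 = s_1 = 12, the sequence is periodic with period 6.
(79 - 1) mod 6 = 0, so s_{79} = s_1 = 12.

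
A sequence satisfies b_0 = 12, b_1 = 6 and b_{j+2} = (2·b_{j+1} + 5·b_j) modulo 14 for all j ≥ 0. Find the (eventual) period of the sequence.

Listing terms: b_0 = 12, b_1 = 6, b_2 = 2, b_3 = 6, b_4 = 8, b_5 = 4, b_6 = 6, b_7 = 4, b_8 = 10, b_9 = 12, b_{10} = 4, b_{11} = 12, b_{12} = 2, b_{13} = 8, b_{14} = 12, b_{15} = 8, b_{16} = 6, b_{17} = 10, b_{18} = 8, b_{19} = 10, b_{20} = 4, b_{21} = 2, b_{22} = 10, b_{23} = 2, b_{24} = 12, b_{25} = 6.
The sequence repeats with period 24.

24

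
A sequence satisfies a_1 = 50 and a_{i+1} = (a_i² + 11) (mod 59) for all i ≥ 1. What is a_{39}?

38

Listing terms: a_1 = 50, a_2 = 33, a_3 = 38, a_4 = 39, a_5 = 57, a_6 = 15, a_7 = 0, a_8 = 11, a_9 = 14, a_{10} = 30, a_{11} = 26, a_{12} = 38.
Since a_{12} = a_3 = 38, the sequence is eventually periodic: after a pre-period of length 2 it cycles with period 9.
For i ≥ 3, a_i depends only on (i - 3) mod 9. (39 - 3) mod 9 = 0, so a_{39} = a_3 = 38.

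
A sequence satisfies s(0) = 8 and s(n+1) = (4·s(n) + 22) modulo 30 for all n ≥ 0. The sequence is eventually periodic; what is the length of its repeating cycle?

6

s(0) = 8; s(1) = 24; s(2) = 28; s(3) = 14; s(4) = 18; s(5) = 4; s(6) = 8.
Since s(6) = s(0) = 8, the sequence is periodic with period 6.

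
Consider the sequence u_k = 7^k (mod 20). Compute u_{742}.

9

Computing terms: u_0 = 1, u_1 = 7, u_2 = 9, u_3 = 3, u_4 = 1.
The sequence repeats with period 4.
(742 - 0) mod 4 = 2, so u_{742} = u_2 = 9.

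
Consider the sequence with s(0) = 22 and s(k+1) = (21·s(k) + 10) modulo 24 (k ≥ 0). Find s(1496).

22

Computing terms: s(0) = 22,  s(1) = 16,  s(2) = 10,  s(3) = 4,  s(4) = 22.
The sequence repeats with period 4.
So s(1496) = s(0 + ((1496-0) mod 4)) = s(0) = 22.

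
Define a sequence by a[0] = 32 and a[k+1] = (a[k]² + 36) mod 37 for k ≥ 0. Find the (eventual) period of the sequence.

6

a[0] = 32; a[1] = 24; a[2] = 20; a[3] = 29; a[4] = 26; a[5] = 9; a[6] = 6; a[7] = 35; a[8] = 3; a[9] = 8; a[10] = 26.
Since a[10] = a[4] = 26, the sequence is eventually periodic: after a pre-period of length 4 it cycles with period 6.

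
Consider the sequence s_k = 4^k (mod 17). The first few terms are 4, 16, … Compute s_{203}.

Computing terms: s_1 = 4,  s_2 = 16,  s_3 = 13,  s_4 = 1,  s_5 = 4.
Since s_5 = s_1 = 4, the sequence is periodic with period 4.
So s_{203} = s_{1 + ((203-1) mod 4)} = s_3 = 13.

13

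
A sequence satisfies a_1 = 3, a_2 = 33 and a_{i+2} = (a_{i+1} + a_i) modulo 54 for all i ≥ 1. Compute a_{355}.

Computing terms: a_1 = 3,  a_2 = 33,  a_3 = 36,  a_4 = 15,  a_5 = 51,  a_6 = 12,  a_7 = 9,  a_8 = 21,  a_9 = 30,  a_{10} = 51,  a_{11} = 27,  a_{12} = 24,  a_{13} = 51,  a_{14} = 21,  a_{15} = 18,  a_{16} = 39,  a_{17} = 3,  a_{18} = 42,  a_{19} = 45,  a_{20} = 33,  a_{21} = 24,  a_{22} = 3,  a_{23} = 27,  a_{24} = 30,  a_{25} = 3,  a_{26} = 33.
Since (a_{25}, a_{26}) = (a_1, a_2) = (3, 33) (two consecutive terms determine the rest), the sequence is periodic with period 24.
(355 - 1) mod 24 = 18, so a_{355} = a_{19} = 45.

45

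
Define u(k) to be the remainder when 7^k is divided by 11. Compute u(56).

4

Listing terms: u(1) = 7; u(2) = 5; u(3) = 2; u(4) = 3; u(5) = 10; u(6) = 4; u(7) = 6; u(8) = 9; u(9) = 8; u(10) = 1; u(11) = 7.
Since u(11) = u(1) = 7, the sequence is periodic with period 10.
(56 - 1) mod 10 = 5, so u(56) = u(6) = 4.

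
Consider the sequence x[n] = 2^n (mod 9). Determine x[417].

8

x[1] = 2; x[2] = 4; x[3] = 8; x[4] = 7; x[5] = 5; x[6] = 1; x[7] = 2.
Since x[7] = x[1] = 2, the sequence is periodic with period 6.
So x[417] = x[1 + ((417-1) mod 6)] = x[3] = 8.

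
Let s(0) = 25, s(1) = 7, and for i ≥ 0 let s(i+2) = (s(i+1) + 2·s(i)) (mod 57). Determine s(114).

13

Listing terms: s(0) = 25,  s(1) = 7,  s(2) = 0,  s(3) = 14,  s(4) = 14,  s(5) = 42,  s(6) = 13,  s(7) = 40,  s(8) = 9,  s(9) = 32,  s(10) = 50,  s(11) = 0,  s(12) = 43,  s(13) = 43,  s(14) = 15,  s(15) = 44,  s(16) = 17,  s(17) = 48,  s(18) = 25,  s(19) = 7.
Since (s(18), s(19)) = (s(0), s(1)) = (25, 7) (two consecutive terms determine the rest), the sequence is periodic with period 18.
(114 - 0) mod 18 = 6, so s(114) = s(6) = 13.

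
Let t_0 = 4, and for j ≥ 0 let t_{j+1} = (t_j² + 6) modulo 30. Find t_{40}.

t_0 = 4; t_1 = 22; t_2 = 10; t_3 = 16; t_4 = 22.
Since t_4 = t_1 = 22, the sequence is eventually periodic: after a pre-period of length 1 it cycles with period 3.
For j ≥ 1, t_j depends only on (j - 1) mod 3. (40 - 1) mod 3 = 0, so t_{40} = t_1 = 22.

22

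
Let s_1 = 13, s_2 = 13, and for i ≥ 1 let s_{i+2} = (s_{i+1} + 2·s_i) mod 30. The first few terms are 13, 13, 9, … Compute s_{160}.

Computing terms: s_1 = 13,  s_2 = 13,  s_3 = 9,  s_4 = 5,  s_5 = 23,  s_6 = 3,  s_7 = 19,  s_8 = 25,  s_9 = 3,  s_{10} = 23,  s_{11} = 29,  s_{12} = 15,  s_{13} = 13,  s_{14} = 13.
Since (s_{13}, s_{14}) = (s_1, s_2) = (13, 13) (two consecutive terms determine the rest), the sequence is periodic with period 12.
So s_{160} = s_{1 + ((160-1) mod 12)} = s_4 = 5.

5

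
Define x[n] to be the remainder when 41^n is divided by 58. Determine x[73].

41

Computing terms: x[1] = 41,  x[2] = 57,  x[3] = 17,  x[4] = 1,  x[5] = 41.
The sequence repeats with period 4.
(73 - 1) mod 4 = 0, so x[73] = x[1] = 41.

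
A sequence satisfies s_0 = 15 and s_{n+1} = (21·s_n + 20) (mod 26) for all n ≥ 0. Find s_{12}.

s_0 = 15, s_1 = 23, s_2 = 9, s_3 = 1, s_4 = 15.
Since s_4 = s_0 = 15, the sequence is periodic with period 4.
So s_{12} = s_{0 + ((12-0) mod 4)} = s_0 = 15.

15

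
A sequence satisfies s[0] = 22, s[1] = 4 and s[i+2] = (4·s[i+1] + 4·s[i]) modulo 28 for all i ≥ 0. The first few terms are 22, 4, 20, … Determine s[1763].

s[0] = 22, s[1] = 4, s[2] = 20, s[3] = 12, s[4] = 16, s[5] = 0, s[6] = 8, s[7] = 4, s[8] = 20.
Since (s[7], s[8]) = (s[1], s[2]) = (4, 20) (two consecutive terms determine the rest), the sequence is eventually periodic: after a pre-period of length 1 it cycles with period 6.
For i ≥ 1, s[i] depends only on (i - 1) mod 6. (1763 - 1) mod 6 = 4, so s[1763] = s[5] = 0.

0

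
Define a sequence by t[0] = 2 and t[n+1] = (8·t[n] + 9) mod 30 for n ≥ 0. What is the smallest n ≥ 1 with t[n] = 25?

Listing terms: t[0] = 2,  t[1] = 25,  t[2] = 29,  t[3] = 1,  t[4] = 17,  t[5] = 25.
Since t[5] = t[1] = 25, the sequence is eventually periodic: after a pre-period of length 1 it cycles with period 4.
The value 25 first appears (with n ≥ 1) at t[1].

1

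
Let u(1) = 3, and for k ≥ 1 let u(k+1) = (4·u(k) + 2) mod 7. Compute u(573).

2

u(1) = 3; u(2) = 0; u(3) = 2; u(4) = 3.
The sequence repeats with period 3.
(573 - 1) mod 3 = 2, so u(573) = u(3) = 2.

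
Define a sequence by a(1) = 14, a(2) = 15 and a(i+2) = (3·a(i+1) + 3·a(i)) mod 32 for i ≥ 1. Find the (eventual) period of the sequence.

Computing terms: a(1) = 14, a(2) = 15, a(3) = 23, a(4) = 18, a(5) = 27, a(6) = 7, a(7) = 6, a(8) = 7, a(9) = 7, a(10) = 10, a(11) = 19, a(12) = 23, a(13) = 30, a(14) = 31, a(15) = 23, a(16) = 2, a(17) = 11, a(18) = 7, a(19) = 22, a(20) = 23, a(21) = 7, a(22) = 26, a(23) = 3, a(24) = 23, a(25) = 14, a(26) = 15.
The sequence repeats with period 24.

24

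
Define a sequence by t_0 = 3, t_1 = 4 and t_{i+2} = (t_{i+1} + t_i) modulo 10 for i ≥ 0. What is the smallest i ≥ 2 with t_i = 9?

Computing terms: t_0 = 3,  t_1 = 4,  t_2 = 7,  t_3 = 1,  t_4 = 8,  t_5 = 9,  t_6 = 7,  t_7 = 6,  t_8 = 3,  t_9 = 9,  t_{10} = 2,  t_{11} = 1,  t_{12} = 3,  t_{13} = 4.
The sequence repeats with period 12.
The value 9 first appears (with i ≥ 2) at t_5.

5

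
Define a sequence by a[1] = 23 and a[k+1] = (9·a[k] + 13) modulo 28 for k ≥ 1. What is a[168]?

26

Listing terms: a[1] = 23,  a[2] = 24,  a[3] = 5,  a[4] = 2,  a[5] = 3,  a[6] = 12,  a[7] = 9,  a[8] = 10,  a[9] = 19,  a[10] = 16,  a[11] = 17,  a[12] = 26,  a[13] = 23.
The sequence repeats with period 12.
(168 - 1) mod 12 = 11, so a[168] = a[12] = 26.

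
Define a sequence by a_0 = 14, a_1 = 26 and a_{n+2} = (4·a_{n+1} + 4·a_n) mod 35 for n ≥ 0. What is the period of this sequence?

6

Computing terms: a_0 = 14, a_1 = 26, a_2 = 20, a_3 = 9, a_4 = 11, a_5 = 10, a_6 = 14, a_7 = 26.
The sequence repeats with period 6.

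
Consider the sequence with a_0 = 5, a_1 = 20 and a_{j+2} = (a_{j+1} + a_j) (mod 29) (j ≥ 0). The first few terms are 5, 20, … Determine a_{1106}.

We have a_0 = 5, a_1 = 20, a_2 = 25, a_3 = 16, a_4 = 12, a_5 = 28, a_6 = 11, a_7 = 10, a_8 = 21, a_9 = 2, a_{10} = 23, a_{11} = 25, a_{12} = 19, a_{13} = 15, a_{14} = 5, a_{15} = 20.
Since (a_{14}, a_{15}) = (a_0, a_1) = (5, 20) (two consecutive terms determine the rest), the sequence is periodic with period 14.
(1106 - 0) mod 14 = 0, so a_{1106} = a_0 = 5.

5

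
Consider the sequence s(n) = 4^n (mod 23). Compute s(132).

1

Computing terms: s(0) = 1,  s(1) = 4,  s(2) = 16,  s(3) = 18,  s(4) = 3,  s(5) = 12,  s(6) = 2,  s(7) = 8,  s(8) = 9,  s(9) = 13,  s(10) = 6,  s(11) = 1.
The sequence repeats with period 11.
So s(132) = s(0 + ((132-0) mod 11)) = s(0) = 1.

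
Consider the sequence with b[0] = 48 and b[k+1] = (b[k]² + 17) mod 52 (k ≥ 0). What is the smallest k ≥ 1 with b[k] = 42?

We have b[0] = 48,  b[1] = 33,  b[2] = 14,  b[3] = 5,  b[4] = 42,  b[5] = 13,  b[6] = 30,  b[7] = 33.
Since b[7] = b[1] = 33, the sequence is eventually periodic: after a pre-period of length 1 it cycles with period 6.
The value 42 first appears (with k ≥ 1) at b[4].

4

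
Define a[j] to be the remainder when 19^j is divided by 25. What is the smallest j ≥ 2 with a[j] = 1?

10

Listing terms: a[1] = 19; a[2] = 11; a[3] = 9; a[4] = 21; a[5] = 24; a[6] = 6; a[7] = 14; a[8] = 16; a[9] = 4; a[10] = 1; a[11] = 19.
Since a[11] = a[1] = 19, the sequence is periodic with period 10.
The value 1 first appears (with j ≥ 2) at a[10].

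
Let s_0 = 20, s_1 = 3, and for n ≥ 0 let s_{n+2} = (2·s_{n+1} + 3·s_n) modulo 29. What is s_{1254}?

Listing terms: s_0 = 20; s_1 = 3; s_2 = 8; s_3 = 25; s_4 = 16; s_5 = 20; s_6 = 1; s_7 = 4; s_8 = 11; s_9 = 5; s_{10} = 14; s_{11} = 14; s_{12} = 12; s_{13} = 8; s_{14} = 23; s_{15} = 12; s_{16} = 6; s_{17} = 19; s_{18} = 27; s_{19} = 24; s_{20} = 13; s_{21} = 11; s_{22} = 3; s_{23} = 10; s_{24} = 0; s_{25} = 1; s_{26} = 2; s_{27} = 7; s_{28} = 20; s_{29} = 3.
Since (s_{28}, s_{29}) = (s_0, s_1) = (20, 3) (two consecutive terms determine the rest), the sequence is periodic with period 28.
(1254 - 0) mod 28 = 22, so s_{1254} = s_{22} = 3.

3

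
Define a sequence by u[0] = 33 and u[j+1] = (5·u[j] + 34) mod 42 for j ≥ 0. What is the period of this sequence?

6

We have u[0] = 33,  u[1] = 31,  u[2] = 21,  u[3] = 13,  u[4] = 15,  u[5] = 25,  u[6] = 33.
Since u[6] = u[0] = 33, the sequence is periodic with period 6.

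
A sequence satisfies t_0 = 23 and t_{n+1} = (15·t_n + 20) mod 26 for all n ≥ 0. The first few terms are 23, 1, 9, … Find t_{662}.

We have t_0 = 23, t_1 = 1, t_2 = 9, t_3 = 25, t_4 = 5, t_5 = 17, t_6 = 15, t_7 = 11, t_8 = 3, t_9 = 13, t_{10} = 7, t_{11} = 21, t_{12} = 23.
Since t_{12} = t_0 = 23, the sequence is periodic with period 12.
(662 - 0) mod 12 = 2, so t_{662} = t_2 = 9.

9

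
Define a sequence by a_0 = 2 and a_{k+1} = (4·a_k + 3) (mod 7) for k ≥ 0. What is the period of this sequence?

3

We have a_0 = 2,  a_1 = 4,  a_2 = 5,  a_3 = 2.
The sequence repeats with period 3.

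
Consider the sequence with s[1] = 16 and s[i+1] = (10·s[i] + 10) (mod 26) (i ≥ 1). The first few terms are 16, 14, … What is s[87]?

20

Listing terms: s[1] = 16,  s[2] = 14,  s[3] = 20,  s[4] = 2,  s[5] = 4,  s[6] = 24,  s[7] = 16.
Since s[7] = s[1] = 16, the sequence is periodic with period 6.
(87 - 1) mod 6 = 2, so s[87] = s[3] = 20.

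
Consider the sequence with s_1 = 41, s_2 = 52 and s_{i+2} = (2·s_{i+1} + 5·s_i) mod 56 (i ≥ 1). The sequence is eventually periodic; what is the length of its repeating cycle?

24

Computing terms: s_1 = 41; s_2 = 52; s_3 = 29; s_4 = 38; s_5 = 53; s_6 = 16; s_7 = 17; s_8 = 2; s_9 = 33; s_{10} = 20; s_{11} = 37; s_{12} = 6; s_{13} = 29; s_{14} = 32; s_{15} = 41; s_{16} = 18; s_{17} = 17; s_{18} = 12; s_{19} = 53; s_{20} = 54; s_{21} = 37; s_{22} = 8; s_{23} = 33; s_{24} = 50; s_{25} = 41; s_{26} = 52.
The sequence repeats with period 24.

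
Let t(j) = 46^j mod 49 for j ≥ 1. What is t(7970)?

t(1) = 46, t(2) = 9, t(3) = 22, t(4) = 32, t(5) = 2, t(6) = 43, t(7) = 18, t(8) = 44, t(9) = 15, t(10) = 4, t(11) = 37, t(12) = 36, t(13) = 39, t(14) = 30, t(15) = 8, t(16) = 25, t(17) = 23, t(18) = 29, t(19) = 11, t(20) = 16, t(21) = 1, t(22) = 46.
The sequence repeats with period 21.
(7970 - 1) mod 21 = 10, so t(7970) = t(11) = 37.

37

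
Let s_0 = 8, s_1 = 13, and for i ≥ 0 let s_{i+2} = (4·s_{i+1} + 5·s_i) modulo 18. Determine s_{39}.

1

Listing terms: s_0 = 8,  s_1 = 13,  s_2 = 2,  s_3 = 1,  s_4 = 14,  s_5 = 7,  s_6 = 8,  s_7 = 13.
Since (s_6, s_7) = (s_0, s_1) = (8, 13) (two consecutive terms determine the rest), the sequence is periodic with period 6.
(39 - 0) mod 6 = 3, so s_{39} = s_3 = 1.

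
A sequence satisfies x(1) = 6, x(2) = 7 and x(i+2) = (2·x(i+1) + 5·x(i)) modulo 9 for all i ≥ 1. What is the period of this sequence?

3

Computing terms: x(1) = 6, x(2) = 7, x(3) = 8, x(4) = 6, x(5) = 7.
The sequence repeats with period 3.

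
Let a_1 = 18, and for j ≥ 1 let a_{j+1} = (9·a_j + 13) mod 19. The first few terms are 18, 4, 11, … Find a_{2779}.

10

a_1 = 18,  a_2 = 4,  a_3 = 11,  a_4 = 17,  a_5 = 14,  a_6 = 6,  a_7 = 10,  a_8 = 8,  a_9 = 9,  a_{10} = 18.
The sequence repeats with period 9.
So a_{2779} = a_{1 + ((2779-1) mod 9)} = a_7 = 10.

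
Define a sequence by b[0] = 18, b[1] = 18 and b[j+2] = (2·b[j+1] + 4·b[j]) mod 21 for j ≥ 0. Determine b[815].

b[0] = 18,  b[1] = 18,  b[2] = 3,  b[3] = 15,  b[4] = 0,  b[5] = 18,  b[6] = 15,  b[7] = 18,  b[8] = 12,  b[9] = 12,  b[10] = 9,  b[11] = 3,  b[12] = 0,  b[13] = 12,  b[14] = 3,  b[15] = 12,  b[16] = 15,  b[17] = 15,  b[18] = 6,  b[19] = 9,  b[20] = 0,  b[21] = 15,  b[22] = 9,  b[23] = 15,  b[24] = 3,  b[25] = 3,  b[26] = 18,  b[27] = 6,  b[28] = 0,  b[29] = 3,  b[30] = 6,  b[31] = 3,  b[32] = 9,  b[33] = 9,  b[34] = 12,  b[35] = 18,  b[36] = 0,  b[37] = 9,  b[38] = 18,  b[39] = 9,  b[40] = 6,  b[41] = 6,  b[42] = 15,  b[43] = 12,  b[44] = 0,  b[45] = 6,  b[46] = 12,  b[47] = 6,  b[48] = 18,  b[49] = 18.
Since (b[48], b[49]) = (b[0], b[1]) = (18, 18) (two consecutive terms determine the rest), the sequence is periodic with period 48.
So b[815] = b[0 + ((815-0) mod 48)] = b[47] = 6.

6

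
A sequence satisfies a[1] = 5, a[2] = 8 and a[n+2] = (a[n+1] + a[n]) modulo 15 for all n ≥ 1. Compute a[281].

5

We have a[1] = 5; a[2] = 8; a[3] = 13; a[4] = 6; a[5] = 4; a[6] = 10; a[7] = 14; a[8] = 9; a[9] = 8; a[10] = 2; a[11] = 10; a[12] = 12; a[13] = 7; a[14] = 4; a[15] = 11; a[16] = 0; a[17] = 11; a[18] = 11; a[19] = 7; a[20] = 3; a[21] = 10; a[22] = 13; a[23] = 8; a[24] = 6; a[25] = 14; a[26] = 5; a[27] = 4; a[28] = 9; a[29] = 13; a[30] = 7; a[31] = 5; a[32] = 12; a[33] = 2; a[34] = 14; a[35] = 1; a[36] = 0; a[37] = 1; a[38] = 1; a[39] = 2; a[40] = 3; a[41] = 5; a[42] = 8.
The sequence repeats with period 40.
(281 - 1) mod 40 = 0, so a[281] = a[1] = 5.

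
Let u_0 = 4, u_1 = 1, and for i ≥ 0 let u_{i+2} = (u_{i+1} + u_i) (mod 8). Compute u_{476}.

Listing terms: u_0 = 4,  u_1 = 1,  u_2 = 5,  u_3 = 6,  u_4 = 3,  u_5 = 1,  u_6 = 4,  u_7 = 5,  u_8 = 1,  u_9 = 6,  u_{10} = 7,  u_{11} = 5,  u_{12} = 4,  u_{13} = 1.
Since (u_{12}, u_{13}) = (u_0, u_1) = (4, 1) (two consecutive terms determine the rest), the sequence is periodic with period 12.
So u_{476} = u_{0 + ((476-0) mod 12)} = u_8 = 1.

1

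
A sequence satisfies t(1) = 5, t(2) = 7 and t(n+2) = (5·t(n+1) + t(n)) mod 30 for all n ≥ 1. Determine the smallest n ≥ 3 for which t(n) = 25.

Listing terms: t(1) = 5, t(2) = 7, t(3) = 10, t(4) = 27, t(5) = 25, t(6) = 2, t(7) = 5, t(8) = 27, t(9) = 20, t(10) = 7, t(11) = 25, t(12) = 12, t(13) = 25, t(14) = 17, t(15) = 20, t(16) = 27, t(17) = 5, t(18) = 22, t(19) = 25, t(20) = 27, t(21) = 10, t(22) = 17, t(23) = 5, t(24) = 12, t(25) = 5, t(26) = 7.
Since (t(25), t(26)) = (t(1), t(2)) = (5, 7) (two consecutive terms determine the rest), the sequence is periodic with period 24.
The value 25 first appears (with n ≥ 3) at t(5).

5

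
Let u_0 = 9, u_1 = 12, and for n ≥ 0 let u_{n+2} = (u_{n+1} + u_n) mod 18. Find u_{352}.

Computing terms: u_0 = 9; u_1 = 12; u_2 = 3; u_3 = 15; u_4 = 0; u_5 = 15; u_6 = 15; u_7 = 12; u_8 = 9; u_9 = 3; u_{10} = 12; u_{11} = 15; u_{12} = 9; u_{13} = 6; u_{14} = 15; u_{15} = 3; u_{16} = 0; u_{17} = 3; u_{18} = 3; u_{19} = 6; u_{20} = 9; u_{21} = 15; u_{22} = 6; u_{23} = 3; u_{24} = 9; u_{25} = 12.
The sequence repeats with period 24.
(352 - 0) mod 24 = 16, so u_{352} = u_{16} = 0.

0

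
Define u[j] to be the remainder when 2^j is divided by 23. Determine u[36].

Computing terms: u[0] = 1; u[1] = 2; u[2] = 4; u[3] = 8; u[4] = 16; u[5] = 9; u[6] = 18; u[7] = 13; u[8] = 3; u[9] = 6; u[10] = 12; u[11] = 1.
Since u[11] = u[0] = 1, the sequence is periodic with period 11.
So u[36] = u[0 + ((36-0) mod 11)] = u[3] = 8.

8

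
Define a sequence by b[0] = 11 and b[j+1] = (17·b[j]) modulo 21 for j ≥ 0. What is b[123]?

10

Computing terms: b[0] = 11; b[1] = 19; b[2] = 8; b[3] = 10; b[4] = 2; b[5] = 13; b[6] = 11.
The sequence repeats with period 6.
(123 - 0) mod 6 = 3, so b[123] = b[3] = 10.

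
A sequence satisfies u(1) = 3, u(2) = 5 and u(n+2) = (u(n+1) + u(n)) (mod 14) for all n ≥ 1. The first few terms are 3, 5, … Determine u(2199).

6

Computing terms: u(1) = 3, u(2) = 5, u(3) = 8, u(4) = 13, u(5) = 7, u(6) = 6, u(7) = 13, u(8) = 5, u(9) = 4, u(10) = 9, u(11) = 13, u(12) = 8, u(13) = 7, u(14) = 1, u(15) = 8, u(16) = 9, u(17) = 3, u(18) = 12, u(19) = 1, u(20) = 13, u(21) = 0, u(22) = 13, u(23) = 13, u(24) = 12, u(25) = 11, u(26) = 9, u(27) = 6, u(28) = 1, u(29) = 7, u(30) = 8, u(31) = 1, u(32) = 9, u(33) = 10, u(34) = 5, u(35) = 1, u(36) = 6, u(37) = 7, u(38) = 13, u(39) = 6, u(40) = 5, u(41) = 11, u(42) = 2, u(43) = 13, u(44) = 1, u(45) = 0, u(46) = 1, u(47) = 1, u(48) = 2, u(49) = 3, u(50) = 5.
Since (u(49), u(50)) = (u(1), u(2)) = (3, 5) (two consecutive terms determine the rest), the sequence is periodic with period 48.
(2199 - 1) mod 48 = 38, so u(2199) = u(39) = 6.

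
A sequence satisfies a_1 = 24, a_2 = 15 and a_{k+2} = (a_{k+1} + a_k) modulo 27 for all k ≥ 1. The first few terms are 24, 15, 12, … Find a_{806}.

a_1 = 24; a_2 = 15; a_3 = 12; a_4 = 0; a_5 = 12; a_6 = 12; a_7 = 24; a_8 = 9; a_9 = 6; a_{10} = 15; a_{11} = 21; a_{12} = 9; a_{13} = 3; a_{14} = 12; a_{15} = 15; a_{16} = 0; a_{17} = 15; a_{18} = 15; a_{19} = 3; a_{20} = 18; a_{21} = 21; a_{22} = 12; a_{23} = 6; a_{24} = 18; a_{25} = 24; a_{26} = 15.
The sequence repeats with period 24.
(806 - 1) mod 24 = 13, so a_{806} = a_{14} = 12.

12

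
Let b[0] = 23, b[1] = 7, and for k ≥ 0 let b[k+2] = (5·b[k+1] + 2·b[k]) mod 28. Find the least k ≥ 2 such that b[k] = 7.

9

Listing terms: b[0] = 23, b[1] = 7, b[2] = 25, b[3] = 27, b[4] = 17, b[5] = 27, b[6] = 1, b[7] = 3, b[8] = 17, b[9] = 7, b[10] = 13, b[11] = 23, b[12] = 1, b[13] = 23, b[14] = 5, b[15] = 15, b[16] = 1, b[17] = 7, b[18] = 9, b[19] = 3, b[20] = 5, b[21] = 3, b[22] = 25, b[23] = 19, b[24] = 5, b[25] = 7, b[26] = 17, b[27] = 15, b[28] = 25, b[29] = 15, b[30] = 13, b[31] = 11, b[32] = 25, b[33] = 7, b[34] = 1, b[35] = 19, b[36] = 13, b[37] = 19, b[38] = 9, b[39] = 27, b[40] = 13, b[41] = 7, b[42] = 5, b[43] = 11, b[44] = 9, b[45] = 11, b[46] = 17, b[47] = 23, b[48] = 9, b[49] = 7, b[50] = 25.
Since (b[49], b[50]) = (b[1], b[2]) = (7, 25) (two consecutive terms determine the rest), the sequence is eventually periodic: after a pre-period of length 1 it cycles with period 48.
The value 7 first appears (with k ≥ 2) at b[9].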